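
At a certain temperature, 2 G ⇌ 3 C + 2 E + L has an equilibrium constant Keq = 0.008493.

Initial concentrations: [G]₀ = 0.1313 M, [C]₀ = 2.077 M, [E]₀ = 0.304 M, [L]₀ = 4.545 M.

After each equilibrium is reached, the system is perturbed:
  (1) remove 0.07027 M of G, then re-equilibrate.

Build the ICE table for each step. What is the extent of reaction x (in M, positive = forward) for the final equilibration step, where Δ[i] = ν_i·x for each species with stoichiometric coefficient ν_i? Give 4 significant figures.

x = -7.1615e-04 M

Q₀ = 218.3 vs Keq = 0.008493 ⇒ Q>K, reverse
Step 1:
                   G          C          E          L
  init        0.1313      2.077      0.304      4.545
  Δ            0.295    -0.4426     -0.295    -0.1475
  eq          0.4263      1.634   0.008966      4.397
  solve Keq expr → x = -0.1475; check Q = 0.008493
Then remove 0.07027 M of G.
Step 2:
                   G          C          E          L
  init        0.3561      1.634   0.008966      4.397
  Δ         0.001432  -0.002148  -0.001432 -7.1615e-04
  eq          0.3575      1.632   0.007534      4.397
  solve Keq expr → x = -7.1615e-04; check Q = 0.008493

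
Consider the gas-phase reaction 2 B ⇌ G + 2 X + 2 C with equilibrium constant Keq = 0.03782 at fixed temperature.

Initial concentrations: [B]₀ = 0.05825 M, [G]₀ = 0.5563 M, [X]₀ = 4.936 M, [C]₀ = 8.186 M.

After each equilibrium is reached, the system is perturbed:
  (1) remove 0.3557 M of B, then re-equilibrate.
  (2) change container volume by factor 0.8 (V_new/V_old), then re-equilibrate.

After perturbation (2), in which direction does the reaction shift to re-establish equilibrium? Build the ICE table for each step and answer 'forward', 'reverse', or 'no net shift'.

Q₀ = 2.6768e+05 vs Keq = 0.03782 ⇒ Q>K, reverse
Step 1:
                   B          G          X          C
  init       0.05825     0.5563      4.936      8.186
  Δ            1.112    -0.5562     -1.112     -1.112
  eq           1.171 7.0862e-05      3.824      7.074
  solve Keq expr → x = -0.5562; check Q = 0.03782
Then remove 0.3557 M of B.
Step 2:
                   B          G          X          C
  init         0.815 7.0862e-05      3.824      7.074
  Δ       7.3021e-05 -3.6511e-05 -7.3021e-05 -7.3021e-05
  eq          0.8151 3.4351e-05      3.823      7.073
  solve Keq expr → x = -3.6511e-05; check Q = 0.03782
Then change container volume by factor 0.8 (V_new/V_old).
Step 3:
                   B          G          X          C
  init         1.019 4.2939e-05      4.779      8.842
  Δ       4.1904e-05 -2.0952e-05 -4.1904e-05 -4.1904e-05
  eq           1.019 2.1987e-05      4.779      8.842
  solve Keq expr → x = -2.0952e-05; check Q = 0.03782

Direction: reverse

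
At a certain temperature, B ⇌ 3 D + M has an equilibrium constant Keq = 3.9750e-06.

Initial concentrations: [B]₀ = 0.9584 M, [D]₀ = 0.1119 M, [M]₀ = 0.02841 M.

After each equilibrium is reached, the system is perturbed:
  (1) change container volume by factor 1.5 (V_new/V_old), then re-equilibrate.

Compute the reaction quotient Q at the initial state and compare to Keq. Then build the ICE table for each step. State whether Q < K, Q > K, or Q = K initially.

Q₀ = 4.1535e-05 vs Keq = 3.9750e-06 ⇒ Q>K, reverse
Step 1:
                  B         D         M
  init       0.9584    0.1119   0.02841
  Δ         0.01518  -0.04553  -0.01518
  eq         0.9736   0.06637   0.01323
  solve Keq expr → x = -0.01518; check Q = 3.9750e-06
Then change container volume by factor 1.5 (V_new/V_old).
Step 2:
                  B         D         M
  init       0.6491   0.04425  0.008823
  Δ       -0.004494   0.01348  0.004494
  eq         0.6446   0.05773   0.01332
  solve Keq expr → x = 0.004494; check Q = 3.9750e-06

Q₀ = 4.1535e-05; Q > K (proceeds reverse)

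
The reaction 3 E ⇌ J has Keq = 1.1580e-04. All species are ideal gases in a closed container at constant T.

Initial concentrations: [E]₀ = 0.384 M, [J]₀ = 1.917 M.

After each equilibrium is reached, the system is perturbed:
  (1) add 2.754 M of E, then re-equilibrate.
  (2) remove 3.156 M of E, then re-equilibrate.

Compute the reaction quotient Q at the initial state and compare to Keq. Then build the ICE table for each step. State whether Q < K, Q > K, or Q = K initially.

Q₀ = 33.86 vs Keq = 1.1580e-04 ⇒ Q>K, reverse
Step 1:
                    E           J
  I             0.384       1.917
  C             5.674      -1.891
  E             6.058     0.02574
  solve Keq expr → x = -1.891; check Q = 1.1580e-04
Then add 2.754 M of E.
Step 2:
                    E           J
  I             8.812     0.02574
  C           -0.1486     0.04955
  E             8.663     0.07529
  solve Keq expr → x = 0.04955; check Q = 1.1580e-04
Then remove 3.156 M of E.
Step 3:
                    E           J
  I             5.507     0.07529
  C            0.1626    -0.05418
  E              5.67      0.0211
  solve Keq expr → x = -0.05418; check Q = 1.1580e-04

Q₀ = 33.86; Q > K (proceeds reverse)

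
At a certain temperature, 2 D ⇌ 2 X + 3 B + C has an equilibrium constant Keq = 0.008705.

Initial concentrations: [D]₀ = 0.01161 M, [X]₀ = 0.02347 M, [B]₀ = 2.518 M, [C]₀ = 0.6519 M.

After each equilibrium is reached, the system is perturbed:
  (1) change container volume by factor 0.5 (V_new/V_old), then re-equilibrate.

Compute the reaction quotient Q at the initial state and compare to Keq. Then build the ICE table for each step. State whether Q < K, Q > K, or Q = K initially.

Q₀ = 42.53; Q > K (proceeds reverse)

Q₀ = 42.53 vs Keq = 0.008705 ⇒ Q>K, reverse
Step 1:
                  D         X         B         C
  init      0.01161   0.02347     2.518    0.6519
  Δ         0.02246  -0.02246  -0.03368  -0.01123
  eq        0.03407  0.001014     2.484    0.6407
  solve Keq expr → x = -0.01123; check Q = 0.008705
Then change container volume by factor 0.5 (V_new/V_old).
Step 2:
                  D         X         B         C
  init      0.06813  0.002028     4.969     1.281
  Δ        0.001509 -0.001509 -0.002264 -7.5470e-04
  eq        0.06964 5.1878e-04     4.966     1.281
  solve Keq expr → x = -7.5470e-04; check Q = 0.008705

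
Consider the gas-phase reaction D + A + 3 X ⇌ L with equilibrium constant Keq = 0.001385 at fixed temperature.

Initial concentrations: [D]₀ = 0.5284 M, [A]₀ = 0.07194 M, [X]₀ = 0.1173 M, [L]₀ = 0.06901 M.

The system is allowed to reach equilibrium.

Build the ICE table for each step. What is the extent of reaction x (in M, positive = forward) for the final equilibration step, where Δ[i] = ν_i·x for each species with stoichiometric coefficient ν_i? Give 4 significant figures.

Q₀ = 1125 vs Keq = 0.001385 ⇒ Q>K, reverse
Step 1:
                    D           A           X           L
  Initial      0.5284     0.07194      0.1173     0.06901
  Change      0.06901     0.06901       0.207    -0.06901
  Equil        0.5974      0.1409      0.3243  3.9782e-06
  solve Keq expr → x = -0.06901; check Q = 0.001385

x = -0.06901 M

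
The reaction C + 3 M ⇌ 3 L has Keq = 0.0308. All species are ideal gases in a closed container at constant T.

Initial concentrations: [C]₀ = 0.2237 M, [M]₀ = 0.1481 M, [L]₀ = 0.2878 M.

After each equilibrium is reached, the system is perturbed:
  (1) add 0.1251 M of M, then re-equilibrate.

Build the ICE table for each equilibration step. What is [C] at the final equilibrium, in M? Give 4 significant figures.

[C]_eq = 0.2876 M

Q₀ = 32.81 vs Keq = 0.0308 ⇒ Q>K, reverse
Step 1:
                   C          M          L
  I           0.2237     0.1481     0.2878
  C          0.07086     0.2126    -0.2126
  E           0.2946     0.3607    0.07522
  solve Keq expr → x = -0.07086; check Q = 0.0308
Then add 0.1251 M of M.
Step 2:
                   C          M          L
  I           0.2946     0.4858    0.07522
  C        -0.006983   -0.02095    0.02095
  E           0.2876     0.4648    0.09617
  solve Keq expr → x = 0.006983; check Q = 0.0308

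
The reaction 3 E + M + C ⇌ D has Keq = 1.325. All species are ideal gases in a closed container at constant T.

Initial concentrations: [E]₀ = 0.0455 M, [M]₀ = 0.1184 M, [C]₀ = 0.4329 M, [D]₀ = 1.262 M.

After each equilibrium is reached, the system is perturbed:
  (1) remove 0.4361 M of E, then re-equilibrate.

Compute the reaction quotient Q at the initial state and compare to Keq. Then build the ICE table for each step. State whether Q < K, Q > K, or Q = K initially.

Q₀ = 2.6139e+05 vs Keq = 1.325 ⇒ Q>K, reverse
Step 1:
                  E         M         C         D
  Initial    0.0455    0.1184    0.4329     1.262
  Change      1.137    0.3788    0.3788   -0.3788
  Equil       1.182    0.4972    0.8117    0.8832
  solve Keq expr → x = -0.3788; check Q = 1.325
Then remove 0.4361 M of E.
Step 2:
                  E         M         C         D
  Initial    0.7459    0.4972    0.8117    0.8832
  Change     0.2876   0.09586   0.09586  -0.09586
  Equil       1.033    0.5931    0.9076    0.7873
  solve Keq expr → x = -0.09586; check Q = 1.325

Q₀ = 2.6139e+05; Q > K (proceeds reverse)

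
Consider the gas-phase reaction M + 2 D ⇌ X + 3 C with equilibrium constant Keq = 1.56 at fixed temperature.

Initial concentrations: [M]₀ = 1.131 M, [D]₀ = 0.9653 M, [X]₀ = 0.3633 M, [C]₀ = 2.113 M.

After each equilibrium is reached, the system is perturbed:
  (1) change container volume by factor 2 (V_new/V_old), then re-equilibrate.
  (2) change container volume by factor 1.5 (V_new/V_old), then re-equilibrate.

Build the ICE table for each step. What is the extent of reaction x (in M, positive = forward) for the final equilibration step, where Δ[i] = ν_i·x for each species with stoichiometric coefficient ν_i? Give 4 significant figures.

x = 0.01127 M

Q₀ = 3.252 vs Keq = 1.56 ⇒ Q>K, reverse
Step 1:
                    M           D           X           C
  Initial       1.131      0.9653      0.3633       2.113
  Change      0.06008      0.1202    -0.06008     -0.1802
  Equil         1.191       1.085      0.3032       1.933
  solve Keq expr → x = -0.06008; check Q = 1.56
Then change container volume by factor 2 (V_new/V_old).
Step 2:
                    M           D           X           C
  Initial      0.5955      0.5427      0.1516      0.9664
  Change     -0.02832    -0.05664     0.02832     0.08495
  Equil        0.5672      0.4861      0.1799       1.051
  solve Keq expr → x = 0.02832; check Q = 1.56
Then change container volume by factor 1.5 (V_new/V_old).
Step 3:
                    M           D           X           C
  Initial      0.3781      0.3241        0.12      0.7009
  Change     -0.01127    -0.02253     0.01127      0.0338
  Equil        0.3669      0.3015      0.1312      0.7347
  solve Keq expr → x = 0.01127; check Q = 1.56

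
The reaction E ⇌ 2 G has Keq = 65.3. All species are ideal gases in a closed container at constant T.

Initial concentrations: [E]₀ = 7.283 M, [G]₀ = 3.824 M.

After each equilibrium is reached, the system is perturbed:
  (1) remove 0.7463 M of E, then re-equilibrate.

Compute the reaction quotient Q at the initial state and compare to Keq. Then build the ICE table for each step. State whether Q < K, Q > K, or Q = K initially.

Q₀ = 2.008; Q < K (proceeds forward)

Q₀ = 2.008 vs Keq = 65.3 ⇒ Q<K, forward
Step 1:
                  E         G
  init        7.283     3.824
  Δ          -4.647     9.295
  eq          2.636     13.12
  solve Keq expr → x = 4.647; check Q = 65.3
Then remove 0.7463 M of E.
Step 2:
                  E         G
  init        1.889     13.12
  Δ          0.4198   -0.8395
  eq          2.309     12.28
  solve Keq expr → x = -0.4198; check Q = 65.3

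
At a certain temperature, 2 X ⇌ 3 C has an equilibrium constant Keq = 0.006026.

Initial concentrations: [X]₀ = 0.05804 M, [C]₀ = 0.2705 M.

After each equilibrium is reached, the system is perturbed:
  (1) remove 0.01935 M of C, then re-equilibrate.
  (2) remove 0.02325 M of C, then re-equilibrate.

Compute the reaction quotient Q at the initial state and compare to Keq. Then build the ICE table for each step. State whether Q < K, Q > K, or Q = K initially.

Q₀ = 5.876 vs Keq = 0.006026 ⇒ Q>K, reverse
Step 1:
                   X          C
  Initial    0.05804     0.2705
  Change      0.1392    -0.2088
  Equil       0.1973    0.06167
  solve Keq expr → x = -0.06961; check Q = 0.006026
Then remove 0.01935 M of C.
Step 2:
                   X          C
  Initial     0.1973    0.04232
  Change    -0.01131    0.01697
  Equil        0.186    0.05928
  solve Keq expr → x = 0.005656; check Q = 0.006026
Then remove 0.02325 M of C.
Step 3:
                   X          C
  Initial      0.186    0.03603
  Change    -0.01356    0.02033
  Equil       0.1724    0.05637
  solve Keq expr → x = 0.006778; check Q = 0.006026

Q₀ = 5.876; Q > K (proceeds reverse)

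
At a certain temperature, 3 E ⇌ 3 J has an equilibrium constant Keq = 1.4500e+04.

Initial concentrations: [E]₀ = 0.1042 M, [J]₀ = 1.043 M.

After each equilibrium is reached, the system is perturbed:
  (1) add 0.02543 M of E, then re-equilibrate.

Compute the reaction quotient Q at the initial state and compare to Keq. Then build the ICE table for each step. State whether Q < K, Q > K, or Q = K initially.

Q₀ = 1003 vs Keq = 1.4500e+04 ⇒ Q<K, forward
Step 1:
                   E          J
  Initial     0.1042      1.043
  Change    -0.05901    0.05901
  Equil      0.04519      1.102
  solve Keq expr → x = 0.01967; check Q = 1.4500e+04
Then add 0.02543 M of E.
Step 2:
                   E          J
  Initial    0.07062      1.102
  Change    -0.02443    0.02443
  Equil      0.04619      1.126
  solve Keq expr → x = 0.008143; check Q = 1.4500e+04

Q₀ = 1003; Q < K (proceeds forward)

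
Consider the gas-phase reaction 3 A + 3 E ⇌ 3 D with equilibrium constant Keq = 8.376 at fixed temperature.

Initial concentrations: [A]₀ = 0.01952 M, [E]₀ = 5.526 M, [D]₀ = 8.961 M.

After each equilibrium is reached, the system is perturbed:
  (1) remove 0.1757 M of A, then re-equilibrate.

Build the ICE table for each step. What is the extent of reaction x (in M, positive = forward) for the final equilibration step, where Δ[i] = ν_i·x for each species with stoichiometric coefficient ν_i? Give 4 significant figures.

x = -0.04951 M

Q₀ = 5.7332e+05 vs Keq = 8.376 ⇒ Q>K, reverse
Step 1:
                    A           E           D
  Initial     0.01952       5.526       8.961
  Change       0.6442      0.6442     -0.6442
  Equil        0.6637        6.17       8.317
  solve Keq expr → x = -0.2147; check Q = 8.376
Then remove 0.1757 M of A.
Step 2:
                    A           E           D
  Initial       0.488        6.17       8.317
  Change       0.1485      0.1485     -0.1485
  Equil        0.6365       6.319       8.168
  solve Keq expr → x = -0.04951; check Q = 8.376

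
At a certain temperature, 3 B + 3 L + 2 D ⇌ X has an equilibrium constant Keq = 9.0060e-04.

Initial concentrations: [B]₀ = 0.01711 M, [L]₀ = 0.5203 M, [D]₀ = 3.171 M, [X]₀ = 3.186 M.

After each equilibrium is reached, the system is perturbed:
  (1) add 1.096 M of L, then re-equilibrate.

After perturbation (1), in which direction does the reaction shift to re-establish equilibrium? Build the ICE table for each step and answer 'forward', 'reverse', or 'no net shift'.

Direction: forward

Q₀ = 4.4910e+05 vs Keq = 9.0060e-04 ⇒ Q>K, reverse
Step 1:
                   B          L          D          X
  I          0.01711     0.5203      3.171      3.186
  C            2.016      2.016      1.344    -0.6719
  E            2.033      2.536      4.515      2.514
  solve Keq expr → x = -0.6719; check Q = 9.0060e-04
Then add 1.096 M of L.
Step 2:
                   B          L          D          X
  I            2.033      3.632      4.515      2.514
  C          -0.3676    -0.3676     -0.245     0.1225
  E            1.665      3.264       4.27      2.637
  solve Keq expr → x = 0.1225; check Q = 9.0060e-04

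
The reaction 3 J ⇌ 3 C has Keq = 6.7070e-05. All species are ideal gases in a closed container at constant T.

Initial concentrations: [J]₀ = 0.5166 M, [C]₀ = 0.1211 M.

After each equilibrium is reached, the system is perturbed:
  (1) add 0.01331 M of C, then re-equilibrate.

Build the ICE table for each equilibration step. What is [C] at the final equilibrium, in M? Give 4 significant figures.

Q₀ = 0.01288 vs Keq = 6.7070e-05 ⇒ Q>K, reverse
Step 1:
                  J         C
  I          0.5166    0.1211
  C          0.0962   -0.0962
  E          0.6128    0.0249
  solve Keq expr → x = -0.03207; check Q = 6.7070e-05
Then add 0.01331 M of C.
Step 2:
                  J         C
  I          0.6128   0.03821
  C         0.01279  -0.01279
  E          0.6256   0.02542
  solve Keq expr → x = -0.004263; check Q = 6.7070e-05

[C]_eq = 0.02542 M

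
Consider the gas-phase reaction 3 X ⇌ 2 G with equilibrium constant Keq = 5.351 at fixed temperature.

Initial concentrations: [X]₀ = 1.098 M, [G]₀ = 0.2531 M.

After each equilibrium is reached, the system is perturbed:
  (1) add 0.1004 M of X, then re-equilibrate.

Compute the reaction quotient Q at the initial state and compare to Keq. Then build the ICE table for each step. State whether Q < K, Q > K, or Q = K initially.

Q₀ = 0.04839; Q < K (proceeds forward)

Q₀ = 0.04839 vs Keq = 5.351 ⇒ Q<K, forward
Step 1:
                  X         G
  Initial     1.098    0.2531
  Change    -0.6524    0.4349
  Equil      0.4456     0.688
  solve Keq expr → x = 0.2175; check Q = 5.351
Then add 0.1004 M of X.
Step 2:
                  X         G
  Initial     0.546     0.688
  Change   -0.07817   0.05212
  Equil      0.4678    0.7402
  solve Keq expr → x = 0.02606; check Q = 5.351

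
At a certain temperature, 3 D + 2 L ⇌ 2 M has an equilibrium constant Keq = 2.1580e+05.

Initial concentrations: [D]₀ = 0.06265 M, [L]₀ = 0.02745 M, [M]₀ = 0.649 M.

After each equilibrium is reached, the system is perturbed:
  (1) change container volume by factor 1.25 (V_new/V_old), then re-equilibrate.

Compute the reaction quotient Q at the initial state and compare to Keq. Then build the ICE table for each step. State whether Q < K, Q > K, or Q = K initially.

Q₀ = 2.2732e+06; Q > K (proceeds reverse)

Q₀ = 2.2732e+06 vs Keq = 2.1580e+05 ⇒ Q>K, reverse
Step 1:
                  D         L         M
  init      0.06265   0.02745     0.649
  Δ         0.03038   0.02025  -0.02025
  eq        0.09303    0.0477    0.6287
  solve Keq expr → x = -0.01013; check Q = 2.1580e+05
Then change container volume by factor 1.25 (V_new/V_old).
Step 2:
                  D         L         M
  init      0.07442   0.03816     0.503
  Δ        0.009158  0.006106 -0.006106
  eq        0.08358   0.04427    0.4969
  solve Keq expr → x = -0.003053; check Q = 2.1580e+05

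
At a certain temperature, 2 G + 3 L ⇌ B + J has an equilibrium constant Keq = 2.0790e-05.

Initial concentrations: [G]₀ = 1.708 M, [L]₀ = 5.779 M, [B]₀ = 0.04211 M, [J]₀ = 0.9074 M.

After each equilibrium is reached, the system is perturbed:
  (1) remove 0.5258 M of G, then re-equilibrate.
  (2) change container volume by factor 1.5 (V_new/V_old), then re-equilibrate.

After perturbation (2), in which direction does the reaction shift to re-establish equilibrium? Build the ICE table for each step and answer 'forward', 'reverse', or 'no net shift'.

Q₀ = 6.7866e-05 vs Keq = 2.0790e-05 ⇒ Q>K, reverse
Step 1:
                    G           L           B           J
  Initial       1.708       5.779     0.04211      0.9074
  Change      0.05467       0.082    -0.02733    -0.02733
  Equil         1.763       5.861     0.01478      0.8801
  solve Keq expr → x = -0.02733; check Q = 2.0790e-05
Then remove 0.5258 M of G.
Step 2:
                    G           L           B           J
  Initial       1.237       5.861     0.01478      0.8801
  Change      0.01437     0.02156   -0.007187   -0.007187
  Equil         1.251       5.883    0.007591      0.8729
  solve Keq expr → x = -0.007187; check Q = 2.0790e-05
Then change container volume by factor 1.5 (V_new/V_old).
Step 3:
                    G           L           B           J
  Initial      0.8342       3.922     0.00506      0.5819
  Change     0.007028     0.01054   -0.003514   -0.003514
  Equil        0.8412       3.932    0.001546      0.5784
  solve Keq expr → x = -0.003514; check Q = 2.0790e-05

Direction: reverse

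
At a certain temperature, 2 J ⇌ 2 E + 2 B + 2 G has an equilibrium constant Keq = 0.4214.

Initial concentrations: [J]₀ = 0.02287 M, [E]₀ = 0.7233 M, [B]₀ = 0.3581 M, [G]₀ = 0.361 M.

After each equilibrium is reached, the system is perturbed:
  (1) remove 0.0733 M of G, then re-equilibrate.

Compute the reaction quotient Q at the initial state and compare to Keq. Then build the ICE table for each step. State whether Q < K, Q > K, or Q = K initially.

Q₀ = 16.72 vs Keq = 0.4214 ⇒ Q>K, reverse
Step 1:
                  J         E         B         G
  Initial   0.02287    0.7233    0.3581     0.361
  Change    0.06506  -0.06506  -0.06506  -0.06506
  Equil     0.08793    0.6582     0.293    0.2959
  solve Keq expr → x = -0.03253; check Q = 0.4214
Then remove 0.0733 M of G.
Step 2:
                  J         E         B         G
  Initial   0.08793    0.6582     0.293    0.2226
  Change   -0.01322   0.01322   0.01322   0.01322
  Equil     0.07471    0.6715    0.3063    0.2359
  solve Keq expr → x = 0.00661; check Q = 0.4214

Q₀ = 16.72; Q > K (proceeds reverse)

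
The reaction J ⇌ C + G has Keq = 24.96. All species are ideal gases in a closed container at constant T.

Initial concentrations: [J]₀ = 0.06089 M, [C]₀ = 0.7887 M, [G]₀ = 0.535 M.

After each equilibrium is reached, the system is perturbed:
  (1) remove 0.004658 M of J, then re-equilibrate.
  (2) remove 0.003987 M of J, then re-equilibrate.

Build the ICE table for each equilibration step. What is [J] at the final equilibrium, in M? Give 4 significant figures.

Q₀ = 6.93 vs Keq = 24.96 ⇒ Q<K, forward
Step 1:
                  J         C         G
  I         0.06089    0.7887     0.535
  C         -0.0417    0.0417    0.0417
  E         0.01919    0.8304    0.5767
  solve Keq expr → x = 0.0417; check Q = 24.96
Then remove 0.004658 M of J.
Step 2:
                  J         C         G
  I         0.01453    0.8304    0.5767
  C         0.00441  -0.00441  -0.00441
  E         0.01894     0.826    0.5723
  solve Keq expr → x = -0.00441; check Q = 24.96
Then remove 0.003987 M of J.
Step 3:
                  J         C         G
  I         0.01495     0.826    0.5723
  C        0.003776 -0.003776 -0.003776
  E         0.01873    0.8222    0.5685
  solve Keq expr → x = -0.003776; check Q = 24.96

[J]_eq = 0.01873 M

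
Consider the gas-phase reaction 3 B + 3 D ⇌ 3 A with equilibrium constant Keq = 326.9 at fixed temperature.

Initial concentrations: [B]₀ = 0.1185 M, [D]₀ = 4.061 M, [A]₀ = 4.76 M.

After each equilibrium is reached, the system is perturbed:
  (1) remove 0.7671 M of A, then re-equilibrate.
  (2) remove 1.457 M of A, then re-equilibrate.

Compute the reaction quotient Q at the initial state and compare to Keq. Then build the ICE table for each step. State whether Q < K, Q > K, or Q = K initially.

Q₀ = 967.8; Q > K (proceeds reverse)

Q₀ = 967.8 vs Keq = 326.9 ⇒ Q>K, reverse
Step 1:
                   B          D          A
  init        0.1185      4.061       4.76
  Δ          0.04797    0.04797   -0.04797
  eq          0.1665      4.109      4.712
  solve Keq expr → x = -0.01599; check Q = 326.9
Then remove 0.7671 M of A.
Step 2:
                   B          D          A
  init        0.1665      4.109      3.945
  Δ         -0.02534   -0.02534    0.02534
  eq          0.1411      4.084       3.97
  solve Keq expr → x = 0.008445; check Q = 326.9
Then remove 1.457 M of A.
Step 3:
                   B          D          A
  init        0.1411      4.084      2.513
  Δ         -0.04895   -0.04895    0.04895
  eq         0.09219      4.035      2.562
  solve Keq expr → x = 0.01632; check Q = 326.9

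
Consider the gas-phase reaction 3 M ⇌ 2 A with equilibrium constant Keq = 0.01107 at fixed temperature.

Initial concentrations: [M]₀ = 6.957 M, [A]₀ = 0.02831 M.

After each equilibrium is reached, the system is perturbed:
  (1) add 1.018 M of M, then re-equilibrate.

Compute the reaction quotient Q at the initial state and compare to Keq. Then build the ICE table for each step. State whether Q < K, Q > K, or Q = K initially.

Q₀ = 2.3802e-06; Q < K (proceeds forward)

Q₀ = 2.3802e-06 vs Keq = 0.01107 ⇒ Q<K, forward
Step 1:
                  M         A
  I           6.957   0.02831
  C          -1.804     1.203
  E           5.153     1.231
  solve Keq expr → x = 0.6013; check Q = 0.01107
Then add 1.018 M of M.
Step 2:
                  M         A
  I           6.171     1.231
  C          -0.363     0.242
  E           5.808     1.473
  solve Keq expr → x = 0.121; check Q = 0.01107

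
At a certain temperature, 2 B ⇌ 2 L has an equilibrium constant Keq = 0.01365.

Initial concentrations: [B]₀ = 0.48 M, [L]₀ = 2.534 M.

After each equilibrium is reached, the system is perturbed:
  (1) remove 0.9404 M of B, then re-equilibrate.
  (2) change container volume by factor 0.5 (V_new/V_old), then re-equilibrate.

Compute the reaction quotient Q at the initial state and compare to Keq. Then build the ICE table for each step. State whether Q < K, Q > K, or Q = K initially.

Q₀ = 27.87; Q > K (proceeds reverse)

Q₀ = 27.87 vs Keq = 0.01365 ⇒ Q>K, reverse
Step 1:
                    B           L
  I              0.48       2.534
  C             2.219      -2.219
  E             2.699      0.3153
  solve Keq expr → x = -1.109; check Q = 0.01365
Then remove 0.9404 M of B.
Step 2:
                    B           L
  I             1.758      0.3153
  C           0.09838    -0.09838
  E             1.857      0.2169
  solve Keq expr → x = -0.04919; check Q = 0.01365
Then change container volume by factor 0.5 (V_new/V_old).
Step 3:
                    B           L
  I             3.713      0.4338
  C                 0           0
  E             3.713      0.4338
  solve Keq expr → x = 0; check Q = 0.01365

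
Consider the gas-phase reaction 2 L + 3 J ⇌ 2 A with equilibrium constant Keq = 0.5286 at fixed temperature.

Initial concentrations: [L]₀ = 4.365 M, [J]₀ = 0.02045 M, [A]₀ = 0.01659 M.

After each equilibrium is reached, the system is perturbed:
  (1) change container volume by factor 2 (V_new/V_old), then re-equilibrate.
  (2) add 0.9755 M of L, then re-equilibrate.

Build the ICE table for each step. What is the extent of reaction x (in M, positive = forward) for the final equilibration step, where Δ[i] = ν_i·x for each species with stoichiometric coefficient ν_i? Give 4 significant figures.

x = 4.8243e-04 M

Q₀ = 1.689 vs Keq = 0.5286 ⇒ Q>K, reverse
Step 1:
                  L         J         A
  Initial     4.365   0.02045   0.01659
  Change   0.003502  0.005253 -0.003502
  Equil       4.369    0.0257   0.01309
  solve Keq expr → x = -0.001751; check Q = 0.5286
Then change container volume by factor 2 (V_new/V_old).
Step 2:
                  L         J         A
  Initial     2.184   0.01285  0.006544
  Change   0.002938  0.004408 -0.002938
  Equil       2.187   0.01726  0.003606
  solve Keq expr → x = -0.001469; check Q = 0.5286
Then add 0.9755 M of L.
Step 3:
                  L         J         A
  Initial     3.163   0.01726  0.003606
  Change  -9.6486e-04 -0.001447 9.6486e-04
  Equil       3.162   0.01581   0.00457
  solve Keq expr → x = 4.8243e-04; check Q = 0.5286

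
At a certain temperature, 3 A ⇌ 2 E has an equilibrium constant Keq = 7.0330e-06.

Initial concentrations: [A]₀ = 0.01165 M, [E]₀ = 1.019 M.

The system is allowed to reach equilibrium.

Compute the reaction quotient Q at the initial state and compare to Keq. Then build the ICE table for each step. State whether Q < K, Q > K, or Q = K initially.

Q₀ = 6.5671e+05 vs Keq = 7.0330e-06 ⇒ Q>K, reverse
Step 1:
                    A           E
  I           0.01165       1.019
  C             1.521      -1.014
  E             1.533    0.005032
  solve Keq expr → x = -0.507; check Q = 7.0330e-06

Q₀ = 6.5671e+05; Q > K (proceeds reverse)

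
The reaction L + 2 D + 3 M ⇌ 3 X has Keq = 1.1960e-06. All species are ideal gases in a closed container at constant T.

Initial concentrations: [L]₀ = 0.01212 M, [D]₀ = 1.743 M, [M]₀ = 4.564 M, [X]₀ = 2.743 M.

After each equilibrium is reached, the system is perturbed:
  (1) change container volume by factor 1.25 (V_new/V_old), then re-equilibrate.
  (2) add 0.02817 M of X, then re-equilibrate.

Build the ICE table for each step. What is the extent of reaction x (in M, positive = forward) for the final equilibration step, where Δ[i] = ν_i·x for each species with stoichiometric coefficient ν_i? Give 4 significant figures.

Q₀ = 5.896 vs Keq = 1.1960e-06 ⇒ Q>K, reverse
Step 1:
                    L           D           M           X
  I           0.01212       1.743       4.564       2.743
  C            0.8591       1.718       2.577      -2.577
  E            0.8712       3.461       7.141      0.1657
  solve Keq expr → x = -0.8591; check Q = 1.1960e-06
Then change container volume by factor 1.25 (V_new/V_old).
Step 2:
                    L           D           M           X
  I             0.697       2.769       5.713      0.1325
  C          0.008394     0.01679     0.02518    -0.02518
  E            0.7054       2.786       5.738      0.1073
  solve Keq expr → x = -0.008394; check Q = 1.1960e-06
Then add 0.02817 M of X.
Step 3:
                    L           D           M           X
  I            0.7054       2.786       5.738      0.1355
  C          0.008918     0.01784     0.02676    -0.02676
  E            0.7143       2.804       5.765      0.1088
  solve Keq expr → x = -0.008918; check Q = 1.1960e-06

x = -0.008918 M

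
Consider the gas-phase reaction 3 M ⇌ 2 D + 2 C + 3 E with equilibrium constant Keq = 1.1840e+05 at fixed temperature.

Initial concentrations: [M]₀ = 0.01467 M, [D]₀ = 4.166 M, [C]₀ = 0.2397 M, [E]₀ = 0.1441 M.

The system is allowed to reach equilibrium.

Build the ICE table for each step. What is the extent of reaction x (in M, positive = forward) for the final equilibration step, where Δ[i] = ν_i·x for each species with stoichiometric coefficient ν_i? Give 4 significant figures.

Q₀ = 945.1 vs Keq = 1.1840e+05 ⇒ Q<K, forward
Step 1:
                    M           D           C           E
  Initial     0.01467       4.166      0.2397      0.1441
  Change     -0.01143    0.007623    0.007623     0.01143
  Equil      0.003235       4.174      0.2473      0.1555
  solve Keq expr → x = 0.003812; check Q = 1.1840e+05

x = 0.003812 M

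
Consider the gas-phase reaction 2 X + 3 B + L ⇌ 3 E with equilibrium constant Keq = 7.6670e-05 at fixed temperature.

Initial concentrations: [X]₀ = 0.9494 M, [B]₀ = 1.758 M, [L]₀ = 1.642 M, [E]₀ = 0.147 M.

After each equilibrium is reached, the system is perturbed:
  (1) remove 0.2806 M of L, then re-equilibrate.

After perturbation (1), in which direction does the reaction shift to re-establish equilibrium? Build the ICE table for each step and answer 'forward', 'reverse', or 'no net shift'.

Direction: reverse

Q₀ = 3.9502e-04 vs Keq = 7.6670e-05 ⇒ Q>K, reverse
Step 1:
                    X           B           L           E
  I            0.9494       1.758       1.642       0.147
  C           0.03767      0.0565     0.01883     -0.0565
  E            0.9871       1.815       1.661      0.0905
  solve Keq expr → x = -0.01883; check Q = 7.6670e-05
Then remove 0.2806 M of L.
Step 2:
                    X           B           L           E
  I            0.9871       1.815        1.38      0.0905
  C          0.003305    0.004957    0.001652   -0.004957
  E            0.9904       1.819       1.382     0.08554
  solve Keq expr → x = -0.001652; check Q = 7.6670e-05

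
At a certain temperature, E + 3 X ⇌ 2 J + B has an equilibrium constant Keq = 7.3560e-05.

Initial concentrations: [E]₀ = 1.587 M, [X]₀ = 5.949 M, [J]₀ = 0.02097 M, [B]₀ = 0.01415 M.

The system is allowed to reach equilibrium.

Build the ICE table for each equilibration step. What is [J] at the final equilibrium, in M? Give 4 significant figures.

[J]_eq = 0.3247 M

Q₀ = 1.8623e-08 vs Keq = 7.3560e-05 ⇒ Q<K, forward
Step 1:
                  E         X         J         B
  init        1.587     5.949   0.02097   0.01415
  Δ         -0.1519   -0.4556    0.3037    0.1519
  eq          1.435     5.493    0.3247     0.166
  solve Keq expr → x = 0.1519; check Q = 7.3560e-05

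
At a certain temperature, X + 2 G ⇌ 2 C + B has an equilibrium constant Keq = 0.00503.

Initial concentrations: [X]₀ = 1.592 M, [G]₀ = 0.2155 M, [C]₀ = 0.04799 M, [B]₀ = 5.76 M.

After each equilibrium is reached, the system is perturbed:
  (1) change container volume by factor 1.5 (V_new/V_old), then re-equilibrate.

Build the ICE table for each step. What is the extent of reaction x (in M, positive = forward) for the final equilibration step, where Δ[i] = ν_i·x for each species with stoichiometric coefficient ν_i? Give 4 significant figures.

x = 0 M

Q₀ = 0.1794 vs Keq = 0.00503 ⇒ Q>K, reverse
Step 1:
                   X          G          C          B
  I            1.592     0.2155    0.04799       5.76
  C          0.01922    0.03845   -0.03845   -0.01922
  E            1.611     0.2539   0.009542      5.741
  solve Keq expr → x = -0.01922; check Q = 0.00503
Then change container volume by factor 1.5 (V_new/V_old).
Step 2:
                   X          G          C          B
  I            1.074     0.1693   0.006361      3.827
  C                0          0          0          0
  E            1.074     0.1693   0.006361      3.827
  solve Keq expr → x = 0; check Q = 0.00503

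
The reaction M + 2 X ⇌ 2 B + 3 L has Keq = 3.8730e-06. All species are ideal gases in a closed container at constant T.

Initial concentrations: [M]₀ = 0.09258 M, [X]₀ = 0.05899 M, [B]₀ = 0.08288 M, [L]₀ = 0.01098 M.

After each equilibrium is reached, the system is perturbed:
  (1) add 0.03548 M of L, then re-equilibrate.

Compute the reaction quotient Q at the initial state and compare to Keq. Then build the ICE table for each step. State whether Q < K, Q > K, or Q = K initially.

Q₀ = 2.8225e-05; Q > K (proceeds reverse)

Q₀ = 2.8225e-05 vs Keq = 3.8730e-06 ⇒ Q>K, reverse
Step 1:
                    M           X           B           L
  Initial     0.09258     0.05899     0.08288     0.01098
  Change     0.001638    0.003276   -0.003276   -0.004914
  Equil       0.09422     0.06227      0.0796    0.006066
  solve Keq expr → x = -0.001638; check Q = 3.8730e-06
Then add 0.03548 M of L.
Step 2:
                    M           X           B           L
  Initial     0.09422     0.06227      0.0796     0.04155
  Change       0.0107     0.02141    -0.02141    -0.03211
  Equil        0.1049     0.08367      0.0582    0.009435
  solve Keq expr → x = -0.0107; check Q = 3.8730e-06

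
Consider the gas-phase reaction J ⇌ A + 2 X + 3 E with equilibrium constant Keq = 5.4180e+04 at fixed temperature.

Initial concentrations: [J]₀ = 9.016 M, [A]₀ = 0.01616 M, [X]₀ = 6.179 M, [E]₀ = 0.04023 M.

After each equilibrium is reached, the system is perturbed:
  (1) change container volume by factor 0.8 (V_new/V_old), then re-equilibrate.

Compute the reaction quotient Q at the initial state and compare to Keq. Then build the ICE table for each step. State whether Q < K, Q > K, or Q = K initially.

Q₀ = 4.4557e-06 vs Keq = 5.4180e+04 ⇒ Q<K, forward
Step 1:
                   J          A          X          E
  init         9.016    0.01616      6.179    0.04023
  Δ           -2.992      2.992      5.985      8.977
  eq           6.024      3.008      12.16      9.017
  solve Keq expr → x = 2.992; check Q = 5.4180e+04
Then change container volume by factor 0.8 (V_new/V_old).
Step 2:
                   J          A          X          E
  init          7.53      3.761       15.2      11.27
  Δ           0.7053    -0.7053     -1.411     -2.116
  eq           8.235      3.055      13.79      9.156
  solve Keq expr → x = -0.7053; check Q = 5.4180e+04

Q₀ = 4.4557e-06; Q < K (proceeds forward)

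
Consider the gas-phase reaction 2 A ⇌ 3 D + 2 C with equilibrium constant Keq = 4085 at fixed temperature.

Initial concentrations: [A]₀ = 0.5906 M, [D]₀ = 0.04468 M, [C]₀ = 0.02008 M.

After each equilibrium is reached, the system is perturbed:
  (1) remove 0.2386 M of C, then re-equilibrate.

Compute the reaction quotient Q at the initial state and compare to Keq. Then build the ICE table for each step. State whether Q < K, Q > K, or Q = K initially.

Q₀ = 1.0311e-07; Q < K (proceeds forward)

Q₀ = 1.0311e-07 vs Keq = 4085 ⇒ Q<K, forward
Step 1:
                   A          D          C
  init        0.5906    0.04468    0.02008
  Δ          -0.5823     0.8735     0.5823
  eq        0.008292     0.9181     0.6024
  solve Keq expr → x = 0.2912; check Q = 4085
Then remove 0.2386 M of C.
Step 2:
                   A          D          C
  init      0.008292     0.9181     0.3638
  Δ        -0.003201   0.004801   0.003201
  eq        0.005091     0.9229      0.367
  solve Keq expr → x = 0.0016; check Q = 4085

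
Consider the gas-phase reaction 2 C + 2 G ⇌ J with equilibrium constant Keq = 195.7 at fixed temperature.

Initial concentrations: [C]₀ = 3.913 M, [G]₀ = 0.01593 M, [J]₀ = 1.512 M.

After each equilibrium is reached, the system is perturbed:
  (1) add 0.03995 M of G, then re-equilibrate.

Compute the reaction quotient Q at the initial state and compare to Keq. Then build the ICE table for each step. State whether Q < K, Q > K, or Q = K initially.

Q₀ = 389.1 vs Keq = 195.7 ⇒ Q>K, reverse
Step 1:
                   C          G          J
  I            3.913    0.01593      1.512
  C         0.006472   0.006472  -0.003236
  E            3.919     0.0224      1.509
  solve Keq expr → x = -0.003236; check Q = 195.7
Then add 0.03995 M of G.
Step 2:
                   C          G          J
  I            3.919    0.06235      1.509
  C         -0.03957   -0.03957    0.01979
  E             3.88    0.02278      1.529
  solve Keq expr → x = 0.01979; check Q = 195.7

Q₀ = 389.1; Q > K (proceeds reverse)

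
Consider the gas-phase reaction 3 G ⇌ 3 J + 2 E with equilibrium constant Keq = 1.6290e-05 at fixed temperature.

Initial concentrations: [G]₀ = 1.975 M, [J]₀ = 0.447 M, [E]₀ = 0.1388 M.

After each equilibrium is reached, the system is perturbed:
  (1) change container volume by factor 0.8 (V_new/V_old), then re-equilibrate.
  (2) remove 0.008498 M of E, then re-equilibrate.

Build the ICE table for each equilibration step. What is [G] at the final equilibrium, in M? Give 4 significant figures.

[G]_eq = 2.618 M

Q₀ = 2.2336e-04 vs Keq = 1.6290e-05 ⇒ Q>K, reverse
Step 1:
                   G          J          E
  I            1.975      0.447     0.1388
  C           0.1134    -0.1134   -0.07559
  E            2.088     0.3336    0.06321
  solve Keq expr → x = -0.03779; check Q = 1.6290e-05
Then change container volume by factor 0.8 (V_new/V_old).
Step 2:
                   G          J          E
  I             2.61      0.417    0.07902
  C          0.01673   -0.01673   -0.01115
  E            2.627     0.4003    0.06786
  solve Keq expr → x = -0.005576; check Q = 1.6290e-05
Then remove 0.008498 M of E.
Step 3:
                   G          J          E
  I            2.627     0.4003    0.05936
  C        -0.008931   0.008931   0.005954
  E            2.618     0.4092    0.06532
  solve Keq expr → x = 0.002977; check Q = 1.6290e-05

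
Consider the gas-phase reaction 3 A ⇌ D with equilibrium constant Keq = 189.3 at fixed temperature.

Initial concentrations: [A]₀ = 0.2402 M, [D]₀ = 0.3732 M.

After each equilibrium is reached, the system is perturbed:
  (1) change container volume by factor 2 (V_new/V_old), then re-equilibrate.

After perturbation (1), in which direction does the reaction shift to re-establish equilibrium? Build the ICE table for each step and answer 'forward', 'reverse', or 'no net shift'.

Q₀ = 26.93 vs Keq = 189.3 ⇒ Q<K, forward
Step 1:
                   A          D
  I           0.2402     0.3732
  C          -0.1108    0.03693
  E           0.1294     0.4101
  solve Keq expr → x = 0.03693; check Q = 189.3
Then change container volume by factor 2 (V_new/V_old).
Step 2:
                   A          D
  I           0.0647     0.2051
  C          0.03596   -0.01199
  E           0.1007     0.1931
  solve Keq expr → x = -0.01199; check Q = 189.3

Direction: reverse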